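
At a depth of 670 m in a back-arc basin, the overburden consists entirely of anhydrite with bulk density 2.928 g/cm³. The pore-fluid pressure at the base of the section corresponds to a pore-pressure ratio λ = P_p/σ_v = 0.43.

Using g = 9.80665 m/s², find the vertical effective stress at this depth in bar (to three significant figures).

Overburden (lithostatic) stress σ_v:
anhydrite: 2928 kg/m³ × 9.80665 m/s² × 670 m = 1.924×10^7 Pa = 19.24 MPa
Pore pressure P_p = λ·σ_v = 0.43 × 19.24 MPa = 8.272 MPa
Effective stress σ' = σ_v − P_p = 19.24 − 8.272 = 10.966 MPa = 109.66 bar

110 bar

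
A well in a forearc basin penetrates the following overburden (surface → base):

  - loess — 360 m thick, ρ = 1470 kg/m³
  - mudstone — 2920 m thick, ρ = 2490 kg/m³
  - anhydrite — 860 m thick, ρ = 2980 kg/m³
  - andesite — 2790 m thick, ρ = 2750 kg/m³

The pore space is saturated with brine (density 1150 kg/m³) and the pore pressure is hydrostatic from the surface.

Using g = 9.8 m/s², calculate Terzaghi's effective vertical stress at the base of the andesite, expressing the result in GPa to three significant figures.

0.0986 GPa

Overburden (lithostatic) stress σ_v:
loess: 1470 kg/m³ × 9.8 m/s² × 360 m = 5.186×10^6 Pa = 5.186 MPa
mudstone: 2490 kg/m³ × 9.8 m/s² × 2920 m = 7.125×10^7 Pa = 71.25 MPa
anhydrite: 2980 kg/m³ × 9.8 m/s² × 860 m = 2.512×10^7 Pa = 25.12 MPa
andesite: 2750 kg/m³ × 9.8 m/s² × 2790 m = 7.519×10^7 Pa = 75.19 MPa
Total = 5.186 + 71.25 + 25.12 + 75.19 = 176.75 MPa
Pore pressure P_p = 1150 kg/m³ × 9.8 m/s² × 6930 m = 7.810×10^7 Pa = 78.10 MPa
Effective stress σ' = σ_v − P_p = 176.7 − 78.10 = 98.645 MPa = 0.098645 GPa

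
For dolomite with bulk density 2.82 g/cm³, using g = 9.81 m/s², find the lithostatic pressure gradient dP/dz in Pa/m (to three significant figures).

dP/dz = ρg = 2820 kg/m³ × 9.81 m/s² = 27664 Pa/m

27700 Pa/m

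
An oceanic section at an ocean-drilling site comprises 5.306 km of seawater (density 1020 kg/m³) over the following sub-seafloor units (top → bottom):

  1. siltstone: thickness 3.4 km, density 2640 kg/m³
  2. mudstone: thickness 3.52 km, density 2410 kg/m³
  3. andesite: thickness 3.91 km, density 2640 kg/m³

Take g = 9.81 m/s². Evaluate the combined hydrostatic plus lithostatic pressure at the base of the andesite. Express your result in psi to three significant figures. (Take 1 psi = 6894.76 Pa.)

47200 psi

seawater: 1020 kg/m³ × 9.81 m/s² × 5306 m = 5.309×10^7 Pa = 7700 psi
siltstone: 2640 kg/m³ × 9.81 m/s² × 3400 m = 8.805×10^7 Pa = 12771 psi
mudstone: 2410 kg/m³ × 9.81 m/s² × 3520 m = 8.322×10^7 Pa = 12070 psi
andesite: 2640 kg/m³ × 9.81 m/s² × 3910 m = 1.013×10^8 Pa = 14687 psi
Total = 7700 + 12771 + 12070 + 14687 = 47229 psi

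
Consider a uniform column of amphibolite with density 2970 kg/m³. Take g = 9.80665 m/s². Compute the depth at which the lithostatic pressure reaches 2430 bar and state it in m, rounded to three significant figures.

8340 m

h = P/(ρg) = 2430 bar / (2970 kg/m³ × 9.80665 m/s²) = 2.430×10^8 Pa / 29126 Pa/m = 8343.1 m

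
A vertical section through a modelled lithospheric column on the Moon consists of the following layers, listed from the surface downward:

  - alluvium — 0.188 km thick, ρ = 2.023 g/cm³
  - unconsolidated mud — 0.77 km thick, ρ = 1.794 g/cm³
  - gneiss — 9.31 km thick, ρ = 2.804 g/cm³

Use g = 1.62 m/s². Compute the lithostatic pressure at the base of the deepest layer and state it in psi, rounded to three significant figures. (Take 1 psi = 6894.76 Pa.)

6550 psi

alluvium: 2023 kg/m³ × 1.62 m/s² × 188 m = 6.161×10^5 Pa = 89.36 psi
unconsolidated mud: 1794 kg/m³ × 1.62 m/s² × 770 m = 2.238×10^6 Pa = 324.6 psi
gneiss: 2804 kg/m³ × 1.62 m/s² × 9310 m = 4.229×10^7 Pa = 6134 psi
Total = 89.36 + 324.6 + 6134 = 6547.6 psi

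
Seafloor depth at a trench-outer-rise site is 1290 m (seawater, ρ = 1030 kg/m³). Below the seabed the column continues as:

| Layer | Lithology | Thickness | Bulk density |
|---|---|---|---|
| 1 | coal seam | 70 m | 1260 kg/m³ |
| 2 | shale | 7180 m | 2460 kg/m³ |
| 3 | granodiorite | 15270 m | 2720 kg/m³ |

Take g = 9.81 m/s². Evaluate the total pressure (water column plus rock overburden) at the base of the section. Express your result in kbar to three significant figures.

5.95 kbar

seawater: 1030 kg/m³ × 9.81 m/s² × 1290 m = 1.303×10^7 Pa = 0.1303 kbar
coal seam: 1260 kg/m³ × 9.81 m/s² × 70 m = 8.652×10^5 Pa = 8.652×10^-3 kbar
shale: 2460 kg/m³ × 9.81 m/s² × 7180 m = 1.733×10^8 Pa = 1.733 kbar
granodiorite: 2720 kg/m³ × 9.81 m/s² × 15270 m = 4.075×10^8 Pa = 4.075 kbar
Total = 0.1303 + 8.652×10^-3 + 1.733 + 4.075 = 5.9462 kbar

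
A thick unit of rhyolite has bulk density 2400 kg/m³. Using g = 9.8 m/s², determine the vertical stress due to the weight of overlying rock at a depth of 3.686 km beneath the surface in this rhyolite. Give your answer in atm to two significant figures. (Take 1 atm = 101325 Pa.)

860 atm

rhyolite: 2400 kg/m³ × 9.8 m/s² × 3686 m = 8.669×10^7 Pa = 855.6 atm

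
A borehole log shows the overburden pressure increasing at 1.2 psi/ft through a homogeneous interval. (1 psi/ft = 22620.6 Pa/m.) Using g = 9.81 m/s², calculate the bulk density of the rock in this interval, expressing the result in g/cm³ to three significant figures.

2.77 g/cm³

ρ = (dP/dz)/g = 1.2 psi/ft / 9.81 m/s² = 27145 Pa/m / 9.81 m/s² = 2767.0 kg/m³
= 2.767 g/cm³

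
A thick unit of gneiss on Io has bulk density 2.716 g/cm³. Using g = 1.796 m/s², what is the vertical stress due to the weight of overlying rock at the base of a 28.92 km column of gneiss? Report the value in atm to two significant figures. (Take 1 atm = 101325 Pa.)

gneiss: 2716 kg/m³ × 1.796 m/s² × 28920 m = 1.411×10^8 Pa = 1392 atm

1400 atm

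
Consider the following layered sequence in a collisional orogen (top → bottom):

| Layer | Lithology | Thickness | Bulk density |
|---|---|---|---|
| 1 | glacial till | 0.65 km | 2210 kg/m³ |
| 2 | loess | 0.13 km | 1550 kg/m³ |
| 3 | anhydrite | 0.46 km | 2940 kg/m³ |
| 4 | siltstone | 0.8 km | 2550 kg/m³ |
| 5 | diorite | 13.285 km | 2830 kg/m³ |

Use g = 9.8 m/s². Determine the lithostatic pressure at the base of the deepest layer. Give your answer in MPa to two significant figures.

glacial till: 2210 kg/m³ × 9.8 m/s² × 650 m = 1.408×10^7 Pa = 14.08 MPa
loess: 1550 kg/m³ × 9.8 m/s² × 130 m = 1.975×10^6 Pa = 1.975 MPa
anhydrite: 2940 kg/m³ × 9.8 m/s² × 460 m = 1.325×10^7 Pa = 13.25 MPa
siltstone: 2550 kg/m³ × 9.8 m/s² × 800 m = 1.999×10^7 Pa = 19.99 MPa
diorite: 2830 kg/m³ × 9.8 m/s² × 13285 m = 3.684×10^8 Pa = 368.4 MPa
Total = 14.08 + 1.975 + 13.25 + 19.99 + 368.4 = 417.74 MPa

420 MPa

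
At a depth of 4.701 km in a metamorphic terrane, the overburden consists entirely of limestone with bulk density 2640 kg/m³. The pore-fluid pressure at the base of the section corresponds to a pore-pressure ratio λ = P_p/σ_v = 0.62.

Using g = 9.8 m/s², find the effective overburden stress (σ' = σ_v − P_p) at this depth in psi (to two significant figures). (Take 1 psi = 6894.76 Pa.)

Overburden (lithostatic) stress σ_v:
limestone: 2640 kg/m³ × 9.8 m/s² × 4701 m = 1.216×10^8 Pa = 121.6 MPa
Pore pressure P_p = λ·σ_v = 0.62 × 121.6 MPa = 75.41 MPa
Effective stress σ' = σ_v − P_p = 121.6 − 75.41 = 46.217 MPa = 6703.2 psi

6700 psi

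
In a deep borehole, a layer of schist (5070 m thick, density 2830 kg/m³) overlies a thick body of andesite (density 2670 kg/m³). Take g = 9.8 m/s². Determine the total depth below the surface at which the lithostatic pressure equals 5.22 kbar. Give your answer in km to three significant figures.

Pressure at base of upper layers: 2830×9.8×5070 = 1.406×10^8 Pa = 1.406 kbar
Remaining pressure to be supplied by andesite: 5.220×10^8 − 1.406×10^8 = 3.814×10^8 Pa
Additional depth in andesite = 3.814×10^8 Pa / (2670 kg/m³ × 9.8 m/s²) = 14576 m
Total depth = 5070 m + 14576 m = 19646 m
= 19.646 km

19.6 km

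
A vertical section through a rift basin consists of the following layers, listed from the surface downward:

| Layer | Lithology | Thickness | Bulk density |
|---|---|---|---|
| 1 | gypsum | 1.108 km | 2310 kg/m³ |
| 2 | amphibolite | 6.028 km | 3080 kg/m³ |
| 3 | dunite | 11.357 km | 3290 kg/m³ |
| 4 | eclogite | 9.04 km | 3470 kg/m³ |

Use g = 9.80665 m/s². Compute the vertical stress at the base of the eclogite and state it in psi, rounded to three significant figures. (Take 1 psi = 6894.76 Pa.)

128000 psi

gypsum: 2310 kg/m³ × 9.80665 m/s² × 1108 m = 2.510×10^7 Pa = 3640 psi
amphibolite: 3080 kg/m³ × 9.80665 m/s² × 6028 m = 1.821×10^8 Pa = 26407 psi
dunite: 3290 kg/m³ × 9.80665 m/s² × 11357 m = 3.664×10^8 Pa = 53145 psi
eclogite: 3470 kg/m³ × 9.80665 m/s² × 9040 m = 3.076×10^8 Pa = 44617 psi
Total = 3640 + 26407 + 53145 + 44617 = 1.2781×10^5 psi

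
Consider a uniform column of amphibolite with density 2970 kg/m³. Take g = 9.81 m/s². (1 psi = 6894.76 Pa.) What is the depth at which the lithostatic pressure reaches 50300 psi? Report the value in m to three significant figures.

h = P/(ρg) = 50300 psi / (2970 kg/m³ × 9.81 m/s²) = 3.468×10^8 Pa / 29136 Pa/m = 11903 m

11900 m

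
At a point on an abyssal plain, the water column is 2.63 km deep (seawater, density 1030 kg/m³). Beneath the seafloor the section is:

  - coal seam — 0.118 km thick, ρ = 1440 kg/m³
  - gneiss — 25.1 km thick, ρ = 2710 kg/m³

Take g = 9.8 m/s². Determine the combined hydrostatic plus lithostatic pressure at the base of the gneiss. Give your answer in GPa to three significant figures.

seawater: 1030 kg/m³ × 9.8 m/s² × 2630 m = 2.655×10^7 Pa = 0.02655 GPa
coal seam: 1440 kg/m³ × 9.8 m/s² × 118 m = 1.665×10^6 Pa = 1.665×10^-3 GPa
gneiss: 2710 kg/m³ × 9.8 m/s² × 25100 m = 6.666×10^8 Pa = 0.6666 GPa
Total = 0.02655 + 1.665×10^-3 + 0.6666 = 0.69482 GPa

0.695 GPa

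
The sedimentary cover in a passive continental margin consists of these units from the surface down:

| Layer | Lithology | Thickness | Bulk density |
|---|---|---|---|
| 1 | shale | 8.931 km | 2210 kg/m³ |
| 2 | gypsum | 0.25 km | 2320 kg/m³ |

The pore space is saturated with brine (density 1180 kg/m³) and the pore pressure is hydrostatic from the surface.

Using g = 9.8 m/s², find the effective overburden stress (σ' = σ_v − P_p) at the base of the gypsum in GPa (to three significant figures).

Overburden (lithostatic) stress σ_v:
shale: 2210 kg/m³ × 9.8 m/s² × 8931 m = 1.934×10^8 Pa = 193.4 MPa
gypsum: 2320 kg/m³ × 9.8 m/s² × 250 m = 5.684×10^6 Pa = 5.684 MPa
Total = 193.4 + 5.684 = 199.11 MPa
Pore pressure P_p = 1180 kg/m³ × 9.8 m/s² × 9181 m = 1.062×10^8 Pa = 106.2 MPa
Effective stress σ' = σ_v − P_p = 199.1 − 106.2 = 92.943 MPa = 0.092943 GPa

0.0929 GPa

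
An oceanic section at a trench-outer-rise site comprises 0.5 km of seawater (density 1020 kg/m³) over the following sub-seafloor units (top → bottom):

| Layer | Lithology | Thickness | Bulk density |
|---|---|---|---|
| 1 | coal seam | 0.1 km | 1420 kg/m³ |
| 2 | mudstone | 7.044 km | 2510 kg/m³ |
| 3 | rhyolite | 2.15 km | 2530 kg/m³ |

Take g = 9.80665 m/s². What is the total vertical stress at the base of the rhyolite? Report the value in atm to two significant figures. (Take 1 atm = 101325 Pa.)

seawater: 1020 kg/m³ × 9.80665 m/s² × 500 m = 5.001×10^6 Pa = 49.36 atm
coal seam: 1420 kg/m³ × 9.80665 m/s² × 100 m = 1.393×10^6 Pa = 13.74 atm
mudstone: 2510 kg/m³ × 9.80665 m/s² × 7044 m = 1.734×10^8 Pa = 1711 atm
rhyolite: 2530 kg/m³ × 9.80665 m/s² × 2150 m = 5.334×10^7 Pa = 526.5 atm
Total = 49.36 + 13.74 + 1711 + 526.5 = 2300.7 atm

2300 atm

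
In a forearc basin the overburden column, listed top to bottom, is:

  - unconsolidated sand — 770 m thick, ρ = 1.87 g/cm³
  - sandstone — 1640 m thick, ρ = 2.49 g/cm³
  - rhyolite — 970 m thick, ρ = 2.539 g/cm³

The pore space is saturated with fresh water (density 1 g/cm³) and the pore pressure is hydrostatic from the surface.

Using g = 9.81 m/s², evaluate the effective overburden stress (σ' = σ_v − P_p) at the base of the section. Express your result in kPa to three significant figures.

45200 kPa

Overburden (lithostatic) stress σ_v:
unconsolidated sand: 1870 kg/m³ × 9.81 m/s² × 770 m = 1.413×10^7 Pa = 14.13 MPa
sandstone: 2490 kg/m³ × 9.81 m/s² × 1640 m = 4.006×10^7 Pa = 40.06 MPa
rhyolite: 2539 kg/m³ × 9.81 m/s² × 970 m = 2.416×10^7 Pa = 24.16 MPa
Total = 14.13 + 40.06 + 24.16 = 78.346 MPa
Pore pressure P_p = 1000 kg/m³ × 9.81 m/s² × 3380 m = 3.316×10^7 Pa = 33.16 MPa
Effective stress σ' = σ_v − P_p = 78.35 − 33.16 = 45.188 MPa = 45188 kPa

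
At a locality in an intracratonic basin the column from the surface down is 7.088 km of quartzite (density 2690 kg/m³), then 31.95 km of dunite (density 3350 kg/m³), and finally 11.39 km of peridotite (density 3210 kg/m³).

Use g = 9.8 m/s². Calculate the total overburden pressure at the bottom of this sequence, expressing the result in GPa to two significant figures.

quartzite: 2690 kg/m³ × 9.8 m/s² × 7088 m = 1.869×10^8 Pa = 0.1869 GPa
dunite: 3350 kg/m³ × 9.8 m/s² × 31950 m = 1.049×10^9 Pa = 1.049 GPa
peridotite: 3210 kg/m³ × 9.8 m/s² × 11390 m = 3.583×10^8 Pa = 0.3583 GPa
Total = 0.1869 + 1.049 + 0.3583 = 1.5941 GPa

1.6 GPa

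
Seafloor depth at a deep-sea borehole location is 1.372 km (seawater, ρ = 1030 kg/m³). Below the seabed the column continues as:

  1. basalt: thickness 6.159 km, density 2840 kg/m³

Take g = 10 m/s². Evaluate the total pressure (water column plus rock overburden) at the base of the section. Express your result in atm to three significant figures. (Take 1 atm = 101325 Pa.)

1870 atm

seawater: 1030 kg/m³ × 10 m/s² × 1372 m = 1.413×10^7 Pa = 139.5 atm
basalt: 2840 kg/m³ × 10 m/s² × 6159 m = 1.749×10^8 Pa = 1726 atm
Total = 139.5 + 1726 = 1865.8 atm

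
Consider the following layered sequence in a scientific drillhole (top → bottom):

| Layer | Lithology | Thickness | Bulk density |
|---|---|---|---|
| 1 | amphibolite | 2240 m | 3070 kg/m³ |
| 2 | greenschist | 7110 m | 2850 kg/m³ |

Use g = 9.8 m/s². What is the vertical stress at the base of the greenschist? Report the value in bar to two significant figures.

2700 bar

amphibolite: 3070 kg/m³ × 9.8 m/s² × 2240 m = 6.739×10^7 Pa = 673.9 bar
greenschist: 2850 kg/m³ × 9.8 m/s² × 7110 m = 1.986×10^8 Pa = 1986 bar
Total = 673.9 + 1986 = 2659.7 bar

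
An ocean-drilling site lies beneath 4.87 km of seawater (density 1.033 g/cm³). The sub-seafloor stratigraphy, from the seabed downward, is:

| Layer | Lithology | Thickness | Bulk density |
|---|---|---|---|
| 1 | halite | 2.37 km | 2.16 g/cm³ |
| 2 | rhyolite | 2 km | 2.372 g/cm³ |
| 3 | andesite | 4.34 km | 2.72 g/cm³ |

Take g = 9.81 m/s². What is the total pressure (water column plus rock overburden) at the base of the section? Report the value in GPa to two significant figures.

0.26 GPa

seawater: 1033 kg/m³ × 9.81 m/s² × 4870 m = 4.935×10^7 Pa = 0.04935 GPa
halite: 2160 kg/m³ × 9.81 m/s² × 2370 m = 5.022×10^7 Pa = 0.05022 GPa
rhyolite: 2372 kg/m³ × 9.81 m/s² × 2000 m = 4.654×10^7 Pa = 0.04654 GPa
andesite: 2720 kg/m³ × 9.81 m/s² × 4340 m = 1.158×10^8 Pa = 0.1158 GPa
Total = 0.04935 + 0.05022 + 0.04654 + 0.1158 = 0.26191 GPa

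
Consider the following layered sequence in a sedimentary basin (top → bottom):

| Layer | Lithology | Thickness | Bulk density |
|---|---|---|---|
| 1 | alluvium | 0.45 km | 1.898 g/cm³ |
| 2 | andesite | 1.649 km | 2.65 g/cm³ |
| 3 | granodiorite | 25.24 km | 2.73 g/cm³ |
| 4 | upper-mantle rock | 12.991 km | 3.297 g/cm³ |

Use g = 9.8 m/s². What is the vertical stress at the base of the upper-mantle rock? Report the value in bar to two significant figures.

alluvium: 1898 kg/m³ × 9.8 m/s² × 450 m = 8.370×10^6 Pa = 83.70 bar
andesite: 2650 kg/m³ × 9.8 m/s² × 1649 m = 4.282×10^7 Pa = 428.2 bar
granodiorite: 2730 kg/m³ × 9.8 m/s² × 25240 m = 6.753×10^8 Pa = 6753 bar
upper-mantle rock: 3297 kg/m³ × 9.8 m/s² × 12991 m = 4.197×10^8 Pa = 4197 bar
Total = 83.70 + 428.2 + 6753 + 4197 = 11462 bar

11000 bar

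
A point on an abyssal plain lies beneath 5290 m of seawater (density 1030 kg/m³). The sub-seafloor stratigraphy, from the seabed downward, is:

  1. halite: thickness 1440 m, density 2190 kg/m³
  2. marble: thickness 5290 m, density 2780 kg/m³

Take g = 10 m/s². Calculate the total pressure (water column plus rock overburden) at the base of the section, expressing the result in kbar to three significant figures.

2.33 kbar

seawater: 1030 kg/m³ × 10 m/s² × 5290 m = 5.449×10^7 Pa = 0.5449 kbar
halite: 2190 kg/m³ × 10 m/s² × 1440 m = 3.154×10^7 Pa = 0.3154 kbar
marble: 2780 kg/m³ × 10 m/s² × 5290 m = 1.471×10^8 Pa = 1.471 kbar
Total = 0.5449 + 0.3154 + 1.471 = 2.3308 kbar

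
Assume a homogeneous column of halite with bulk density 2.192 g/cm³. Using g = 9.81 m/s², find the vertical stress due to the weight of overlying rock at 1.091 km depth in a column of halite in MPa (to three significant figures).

23.5 MPa

halite: 2192 kg/m³ × 9.81 m/s² × 1091 m = 2.346×10^7 Pa = 23.46 MPa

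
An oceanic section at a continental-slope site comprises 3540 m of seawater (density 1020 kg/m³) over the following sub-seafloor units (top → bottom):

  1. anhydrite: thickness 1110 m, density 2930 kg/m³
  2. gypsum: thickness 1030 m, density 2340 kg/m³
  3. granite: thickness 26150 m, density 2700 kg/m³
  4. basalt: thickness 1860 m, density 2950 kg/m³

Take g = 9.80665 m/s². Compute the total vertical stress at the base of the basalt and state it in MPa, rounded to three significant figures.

seawater: 1020 kg/m³ × 9.80665 m/s² × 3540 m = 3.541×10^7 Pa = 35.41 MPa
anhydrite: 2930 kg/m³ × 9.80665 m/s² × 1110 m = 3.189×10^7 Pa = 31.89 MPa
gypsum: 2340 kg/m³ × 9.80665 m/s² × 1030 m = 2.364×10^7 Pa = 23.64 MPa
granite: 2700 kg/m³ × 9.80665 m/s² × 26150 m = 6.924×10^8 Pa = 692.4 MPa
basalt: 2950 kg/m³ × 9.80665 m/s² × 1860 m = 5.381×10^7 Pa = 53.81 MPa
Total = 35.41 + 31.89 + 23.64 + 692.4 + 53.81 = 837.15 MPa

837 MPa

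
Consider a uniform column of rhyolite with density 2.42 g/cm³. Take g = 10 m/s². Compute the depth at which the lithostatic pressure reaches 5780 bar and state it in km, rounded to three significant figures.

h = P/(ρg) = 5780 bar / (2420 kg/m³ × 10 m/s²) = 5.780×10^8 Pa / 24200 Pa/m = 23884 m
= 23.884 km

23.9 km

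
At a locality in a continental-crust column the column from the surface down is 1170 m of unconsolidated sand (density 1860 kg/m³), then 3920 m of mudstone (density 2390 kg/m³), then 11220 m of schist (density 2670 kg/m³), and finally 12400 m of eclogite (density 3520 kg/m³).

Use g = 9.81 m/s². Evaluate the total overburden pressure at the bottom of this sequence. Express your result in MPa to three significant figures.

835 MPa

unconsolidated sand: 1860 kg/m³ × 9.81 m/s² × 1170 m = 2.135×10^7 Pa = 21.35 MPa
mudstone: 2390 kg/m³ × 9.81 m/s² × 3920 m = 9.191×10^7 Pa = 91.91 MPa
schist: 2670 kg/m³ × 9.81 m/s² × 11220 m = 2.939×10^8 Pa = 293.9 MPa
eclogite: 3520 kg/m³ × 9.81 m/s² × 12400 m = 4.282×10^8 Pa = 428.2 MPa
Total = 21.35 + 91.91 + 293.9 + 428.2 = 835.33 MPa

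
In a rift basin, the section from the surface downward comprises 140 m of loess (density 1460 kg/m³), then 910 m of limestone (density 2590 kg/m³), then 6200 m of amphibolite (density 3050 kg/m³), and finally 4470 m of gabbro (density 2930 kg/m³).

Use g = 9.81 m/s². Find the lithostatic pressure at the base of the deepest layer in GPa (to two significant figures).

0.34 GPa

loess: 1460 kg/m³ × 9.81 m/s² × 140 m = 2.005×10^6 Pa = 2.005×10^-3 GPa
limestone: 2590 kg/m³ × 9.81 m/s² × 910 m = 2.312×10^7 Pa = 0.02312 GPa
amphibolite: 3050 kg/m³ × 9.81 m/s² × 6200 m = 1.855×10^8 Pa = 0.1855 GPa
gabbro: 2930 kg/m³ × 9.81 m/s² × 4470 m = 1.285×10^8 Pa = 0.1285 GPa
Total = 2.005×10^-3 + 0.02312 + 0.1855 + 0.1285 = 0.33912 GPa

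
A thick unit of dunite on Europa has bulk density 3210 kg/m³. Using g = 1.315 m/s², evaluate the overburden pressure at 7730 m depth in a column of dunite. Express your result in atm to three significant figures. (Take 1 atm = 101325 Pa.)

dunite: 3210 kg/m³ × 1.315 m/s² × 7730 m = 3.263×10^7 Pa = 322.0 atm

322 atm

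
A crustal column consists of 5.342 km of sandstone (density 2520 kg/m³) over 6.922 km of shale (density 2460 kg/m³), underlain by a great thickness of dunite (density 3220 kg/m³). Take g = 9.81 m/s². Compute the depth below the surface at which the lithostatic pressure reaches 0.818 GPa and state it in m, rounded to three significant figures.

Pressure at base of upper layers: 2520×9.81×5342 + 2460×9.81×6922 = 2.991×10^8 Pa = 0.2991 GPa
Remaining pressure to be supplied by dunite: 8.180×10^8 − 2.991×10^8 = 5.189×10^8 Pa
Additional depth in dunite = 5.189×10^8 Pa / (3220 kg/m³ × 9.81 m/s²) = 16427 m
Total depth = 12264 m + 16427 m = 28691 m

28700 m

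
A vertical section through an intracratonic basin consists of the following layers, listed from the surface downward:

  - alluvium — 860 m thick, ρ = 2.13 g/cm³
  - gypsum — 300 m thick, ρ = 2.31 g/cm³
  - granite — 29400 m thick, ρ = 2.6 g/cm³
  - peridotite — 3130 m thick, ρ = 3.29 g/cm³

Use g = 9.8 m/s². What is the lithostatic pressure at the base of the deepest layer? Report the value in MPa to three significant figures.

875 MPa

alluvium: 2130 kg/m³ × 9.8 m/s² × 860 m = 1.795×10^7 Pa = 17.95 MPa
gypsum: 2310 kg/m³ × 9.8 m/s² × 300 m = 6.791×10^6 Pa = 6.791 MPa
granite: 2600 kg/m³ × 9.8 m/s² × 29400 m = 7.491×10^8 Pa = 749.1 MPa
peridotite: 3290 kg/m³ × 9.8 m/s² × 3130 m = 1.009×10^8 Pa = 100.9 MPa
Total = 17.95 + 6.791 + 749.1 + 100.9 = 874.77 MPa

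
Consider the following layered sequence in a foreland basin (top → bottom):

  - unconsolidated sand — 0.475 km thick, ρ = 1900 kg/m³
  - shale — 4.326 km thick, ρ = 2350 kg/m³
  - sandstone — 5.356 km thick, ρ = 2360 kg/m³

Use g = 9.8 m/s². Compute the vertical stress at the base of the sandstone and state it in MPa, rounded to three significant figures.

unconsolidated sand: 1900 kg/m³ × 9.8 m/s² × 475 m = 8.845×10^6 Pa = 8.845 MPa
shale: 2350 kg/m³ × 9.8 m/s² × 4326 m = 9.963×10^7 Pa = 99.63 MPa
sandstone: 2360 kg/m³ × 9.8 m/s² × 5356 m = 1.239×10^8 Pa = 123.9 MPa
Total = 8.845 + 99.63 + 123.9 = 232.35 MPa

232 MPa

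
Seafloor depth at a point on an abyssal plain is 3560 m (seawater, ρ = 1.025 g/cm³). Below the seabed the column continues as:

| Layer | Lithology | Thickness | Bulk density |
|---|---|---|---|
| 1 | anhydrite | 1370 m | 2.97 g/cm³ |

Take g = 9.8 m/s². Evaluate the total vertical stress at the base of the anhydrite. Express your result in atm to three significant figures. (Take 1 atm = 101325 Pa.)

746 atm

seawater: 1025 kg/m³ × 9.8 m/s² × 3560 m = 3.576×10^7 Pa = 352.9 atm
anhydrite: 2970 kg/m³ × 9.8 m/s² × 1370 m = 3.988×10^7 Pa = 393.5 atm
Total = 352.9 + 393.5 = 746.46 atm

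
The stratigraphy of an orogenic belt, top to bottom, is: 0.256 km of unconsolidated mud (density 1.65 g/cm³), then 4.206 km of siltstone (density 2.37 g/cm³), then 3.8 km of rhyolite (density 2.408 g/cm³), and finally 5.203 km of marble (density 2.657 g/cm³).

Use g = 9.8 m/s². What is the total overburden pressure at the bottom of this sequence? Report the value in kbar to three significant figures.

unconsolidated mud: 1650 kg/m³ × 9.8 m/s² × 256 m = 4.140×10^6 Pa = 0.04140 kbar
siltstone: 2370 kg/m³ × 9.8 m/s² × 4206 m = 9.769×10^7 Pa = 0.9769 kbar
rhyolite: 2408 kg/m³ × 9.8 m/s² × 3800 m = 8.967×10^7 Pa = 0.8967 kbar
marble: 2657 kg/m³ × 9.8 m/s² × 5203 m = 1.355×10^8 Pa = 1.355 kbar
Total = 0.04140 + 0.9769 + 0.8967 + 1.355 = 3.2698 kbar

3.27 kbar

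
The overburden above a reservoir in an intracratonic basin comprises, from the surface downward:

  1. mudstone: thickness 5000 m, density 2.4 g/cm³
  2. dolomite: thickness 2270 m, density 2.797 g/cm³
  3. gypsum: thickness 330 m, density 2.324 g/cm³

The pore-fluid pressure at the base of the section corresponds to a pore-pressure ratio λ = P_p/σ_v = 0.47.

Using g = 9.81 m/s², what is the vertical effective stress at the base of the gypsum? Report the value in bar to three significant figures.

994 bar

Overburden (lithostatic) stress σ_v:
mudstone: 2400 kg/m³ × 9.81 m/s² × 5000 m = 1.177×10^8 Pa = 117.7 MPa
dolomite: 2797 kg/m³ × 9.81 m/s² × 2270 m = 6.229×10^7 Pa = 62.29 MPa
gypsum: 2324 kg/m³ × 9.81 m/s² × 330 m = 7.523×10^6 Pa = 7.523 MPa
Total = 117.7 + 62.29 + 7.523 = 187.53 MPa
Pore pressure P_p = λ·σ_v = 0.47 × 187.5 MPa = 88.14 MPa
Effective stress σ' = σ_v − P_p = 187.5 − 88.14 = 99.390 MPa = 993.90 bar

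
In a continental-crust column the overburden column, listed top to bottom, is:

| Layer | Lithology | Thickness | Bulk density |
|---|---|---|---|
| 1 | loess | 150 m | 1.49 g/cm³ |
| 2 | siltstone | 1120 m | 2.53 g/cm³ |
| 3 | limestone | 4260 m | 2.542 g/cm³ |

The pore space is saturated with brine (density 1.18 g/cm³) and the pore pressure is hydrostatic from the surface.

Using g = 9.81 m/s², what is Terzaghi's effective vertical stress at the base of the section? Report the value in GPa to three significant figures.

0.0722 GPa

Overburden (lithostatic) stress σ_v:
loess: 1490 kg/m³ × 9.81 m/s² × 150 m = 2.193×10^6 Pa = 2.193 MPa
siltstone: 2530 kg/m³ × 9.81 m/s² × 1120 m = 2.780×10^7 Pa = 27.80 MPa
limestone: 2542 kg/m³ × 9.81 m/s² × 4260 m = 1.062×10^8 Pa = 106.2 MPa
Total = 2.193 + 27.80 + 106.2 = 136.22 MPa
Pore pressure P_p = 1180 kg/m³ × 9.81 m/s² × 5530 m = 6.401×10^7 Pa = 64.01 MPa
Effective stress σ' = σ_v − P_p = 136.2 − 64.01 = 72.208 MPa = 0.072208 GPa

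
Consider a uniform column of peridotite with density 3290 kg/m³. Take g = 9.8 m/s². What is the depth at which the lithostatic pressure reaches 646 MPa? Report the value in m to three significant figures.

20000 m

h = P/(ρg) = 646 MPa / (3290 kg/m³ × 9.8 m/s²) = 6.460×10^8 Pa / 32242 Pa/m = 20036 m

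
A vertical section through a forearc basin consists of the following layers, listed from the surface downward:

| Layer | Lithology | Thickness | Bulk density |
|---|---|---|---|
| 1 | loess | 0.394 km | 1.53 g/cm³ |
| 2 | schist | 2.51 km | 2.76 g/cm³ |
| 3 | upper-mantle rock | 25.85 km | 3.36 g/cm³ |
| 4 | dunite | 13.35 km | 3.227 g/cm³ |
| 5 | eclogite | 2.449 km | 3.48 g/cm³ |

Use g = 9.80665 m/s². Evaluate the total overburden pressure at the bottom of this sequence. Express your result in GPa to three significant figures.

1.43 GPa

loess: 1530 kg/m³ × 9.80665 m/s² × 394 m = 5.912×10^6 Pa = 5.912×10^-3 GPa
schist: 2760 kg/m³ × 9.80665 m/s² × 2510 m = 6.794×10^7 Pa = 0.06794 GPa
upper-mantle rock: 3360 kg/m³ × 9.80665 m/s² × 25850 m = 8.518×10^8 Pa = 0.8518 GPa
dunite: 3227 kg/m³ × 9.80665 m/s² × 13350 m = 4.225×10^8 Pa = 0.4225 GPa
eclogite: 3480 kg/m³ × 9.80665 m/s² × 2449 m = 8.358×10^7 Pa = 0.08358 GPa
Total = 5.912×10^-3 + 0.06794 + 0.8518 + 0.4225 + 0.08358 = 1.4317 GPa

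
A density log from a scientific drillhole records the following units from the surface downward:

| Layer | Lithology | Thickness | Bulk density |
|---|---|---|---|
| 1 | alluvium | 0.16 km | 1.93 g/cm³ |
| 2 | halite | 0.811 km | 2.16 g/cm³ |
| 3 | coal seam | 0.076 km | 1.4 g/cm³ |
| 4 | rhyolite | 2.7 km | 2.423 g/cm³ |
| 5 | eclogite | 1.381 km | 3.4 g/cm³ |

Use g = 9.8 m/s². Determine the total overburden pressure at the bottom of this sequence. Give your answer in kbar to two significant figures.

1.3 kbar

alluvium: 1930 kg/m³ × 9.8 m/s² × 160 m = 3.026×10^6 Pa = 0.03026 kbar
halite: 2160 kg/m³ × 9.8 m/s² × 811 m = 1.717×10^7 Pa = 0.1717 kbar
coal seam: 1400 kg/m³ × 9.8 m/s² × 76 m = 1.043×10^6 Pa = 0.01043 kbar
rhyolite: 2423 kg/m³ × 9.8 m/s² × 2700 m = 6.411×10^7 Pa = 0.6411 kbar
eclogite: 3400 kg/m³ × 9.8 m/s² × 1381 m = 4.601×10^7 Pa = 0.4601 kbar
Total = 0.03026 + 0.1717 + 0.01043 + 0.6411 + 0.4601 = 1.3136 kbar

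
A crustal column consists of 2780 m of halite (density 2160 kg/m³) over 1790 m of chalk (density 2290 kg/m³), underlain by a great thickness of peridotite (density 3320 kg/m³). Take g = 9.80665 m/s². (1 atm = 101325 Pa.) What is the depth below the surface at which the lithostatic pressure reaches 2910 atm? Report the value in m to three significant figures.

10600 m

Pressure at base of upper layers: 2160×9.80665×2780 + 2290×9.80665×1790 = 9.909×10^7 Pa = 977.9 atm
Remaining pressure to be supplied by peridotite: 2.949×10^8 − 9.909×10^7 = 1.958×10^8 Pa
Additional depth in peridotite = 1.958×10^8 Pa / (3320 kg/m³ × 9.80665 m/s²) = 6013.0 m
Total depth = 4570 m + 6013.0 m = 10583 m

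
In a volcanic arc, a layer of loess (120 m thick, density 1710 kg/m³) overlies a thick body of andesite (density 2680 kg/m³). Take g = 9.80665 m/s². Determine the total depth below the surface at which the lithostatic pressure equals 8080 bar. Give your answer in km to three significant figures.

Pressure at base of upper layers: 1710×9.80665×120 = 2.012×10^6 Pa = 20.12 bar
Remaining pressure to be supplied by andesite: 8.080×10^8 − 2.012×10^6 = 8.060×10^8 Pa
Additional depth in andesite = 8.060×10^8 Pa / (2680 kg/m³ × 9.80665 m/s²) = 30667 m
Total depth = 120 m + 30667 m = 30787 m
= 30.787 km

30.8 km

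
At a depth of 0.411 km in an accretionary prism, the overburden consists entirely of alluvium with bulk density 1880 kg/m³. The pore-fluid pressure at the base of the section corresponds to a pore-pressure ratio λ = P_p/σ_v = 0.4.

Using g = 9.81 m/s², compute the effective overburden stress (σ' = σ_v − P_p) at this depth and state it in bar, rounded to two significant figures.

45 bar

Overburden (lithostatic) stress σ_v:
alluvium: 1880 kg/m³ × 9.81 m/s² × 411 m = 7.580×10^6 Pa = 7.580 MPa
Pore pressure P_p = λ·σ_v = 0.4 × 7.580 MPa = 3.032 MPa
Effective stress σ' = σ_v − P_p = 7.580 − 3.032 = 4.5480 MPa = 45.480 bar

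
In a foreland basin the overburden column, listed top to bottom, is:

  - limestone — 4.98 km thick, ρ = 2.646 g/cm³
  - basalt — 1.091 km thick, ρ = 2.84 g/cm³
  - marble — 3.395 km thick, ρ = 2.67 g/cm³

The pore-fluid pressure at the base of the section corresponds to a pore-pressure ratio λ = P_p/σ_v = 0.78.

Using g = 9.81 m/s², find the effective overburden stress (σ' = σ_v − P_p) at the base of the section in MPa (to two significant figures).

55 MPa

Overburden (lithostatic) stress σ_v:
limestone: 2646 kg/m³ × 9.81 m/s² × 4980 m = 1.293×10^8 Pa = 129.3 MPa
basalt: 2840 kg/m³ × 9.81 m/s² × 1091 m = 3.040×10^7 Pa = 30.40 MPa
marble: 2670 kg/m³ × 9.81 m/s² × 3395 m = 8.892×10^7 Pa = 88.92 MPa
Total = 129.3 + 30.40 + 88.92 = 248.59 MPa
Pore pressure P_p = λ·σ_v = 0.78 × 248.6 MPa = 193.9 MPa
Effective stress σ' = σ_v − P_p = 248.6 − 193.9 = 54.689 MPa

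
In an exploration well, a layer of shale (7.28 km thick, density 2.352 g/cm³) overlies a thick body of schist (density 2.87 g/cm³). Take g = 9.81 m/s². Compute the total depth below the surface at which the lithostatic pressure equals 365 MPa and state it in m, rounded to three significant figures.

Pressure at base of upper layers: 2352×9.81×7280 = 1.680×10^8 Pa = 168.0 MPa
Remaining pressure to be supplied by schist: 3.650×10^8 − 1.680×10^8 = 1.970×10^8 Pa
Additional depth in schist = 1.970×10^8 Pa / (2870 kg/m³ × 9.81 m/s²) = 6998.0 m
Total depth = 7280 m + 6998.0 m = 14278 m

14300 m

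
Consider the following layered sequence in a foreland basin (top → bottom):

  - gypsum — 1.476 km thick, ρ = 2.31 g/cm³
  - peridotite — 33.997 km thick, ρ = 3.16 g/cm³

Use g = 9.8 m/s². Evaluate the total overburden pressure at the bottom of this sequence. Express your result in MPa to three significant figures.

gypsum: 2310 kg/m³ × 9.8 m/s² × 1476 m = 3.341×10^7 Pa = 33.41 MPa
peridotite: 3160 kg/m³ × 9.8 m/s² × 33997 m = 1.053×10^9 Pa = 1053 MPa
Total = 33.41 + 1053 = 1086.2 MPa

1090 MPa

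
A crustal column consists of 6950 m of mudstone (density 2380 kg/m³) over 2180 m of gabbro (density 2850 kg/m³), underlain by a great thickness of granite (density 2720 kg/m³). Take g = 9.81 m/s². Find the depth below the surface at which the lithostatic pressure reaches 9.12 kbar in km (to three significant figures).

34.9 km

Pressure at base of upper layers: 2380×9.81×6950 + 2850×9.81×2180 = 2.232×10^8 Pa = 2.232 kbar
Remaining pressure to be supplied by granite: 9.120×10^8 − 2.232×10^8 = 6.888×10^8 Pa
Additional depth in granite = 6.888×10^8 Pa / (2720 kg/m³ × 9.81 m/s²) = 25813 m
Total depth = 9130 m + 25813 m = 34943 m
= 34.943 km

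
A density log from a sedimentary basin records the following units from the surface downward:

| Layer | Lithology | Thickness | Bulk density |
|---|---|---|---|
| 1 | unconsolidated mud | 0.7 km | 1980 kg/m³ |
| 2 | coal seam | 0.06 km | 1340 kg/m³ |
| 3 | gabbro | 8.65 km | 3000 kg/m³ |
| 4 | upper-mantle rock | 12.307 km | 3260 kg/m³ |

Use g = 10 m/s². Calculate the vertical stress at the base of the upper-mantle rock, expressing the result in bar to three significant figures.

6750 bar

unconsolidated mud: 1980 kg/m³ × 10 m/s² × 700 m = 1.386×10^7 Pa = 138.6 bar
coal seam: 1340 kg/m³ × 10 m/s² × 60 m = 8.040×10^5 Pa = 8.040 bar
gabbro: 3000 kg/m³ × 10 m/s² × 8650 m = 2.595×10^8 Pa = 2595 bar
upper-mantle rock: 3260 kg/m³ × 10 m/s² × 12307 m = 4.012×10^8 Pa = 4012 bar
Total = 138.6 + 8.040 + 2595 + 4012 = 6753.7 bar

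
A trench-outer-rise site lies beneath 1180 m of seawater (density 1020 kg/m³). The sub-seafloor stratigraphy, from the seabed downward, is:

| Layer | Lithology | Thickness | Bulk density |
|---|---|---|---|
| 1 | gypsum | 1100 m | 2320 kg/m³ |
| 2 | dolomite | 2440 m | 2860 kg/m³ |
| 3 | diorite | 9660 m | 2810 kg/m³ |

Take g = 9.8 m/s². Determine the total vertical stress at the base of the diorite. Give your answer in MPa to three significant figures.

seawater: 1020 kg/m³ × 9.8 m/s² × 1180 m = 1.180×10^7 Pa = 11.80 MPa
gypsum: 2320 kg/m³ × 9.8 m/s² × 1100 m = 2.501×10^7 Pa = 25.01 MPa
dolomite: 2860 kg/m³ × 9.8 m/s² × 2440 m = 6.839×10^7 Pa = 68.39 MPa
diorite: 2810 kg/m³ × 9.8 m/s² × 9660 m = 2.660×10^8 Pa = 266.0 MPa
Total = 11.80 + 25.01 + 68.39 + 266.0 = 371.21 MPa

371 MPa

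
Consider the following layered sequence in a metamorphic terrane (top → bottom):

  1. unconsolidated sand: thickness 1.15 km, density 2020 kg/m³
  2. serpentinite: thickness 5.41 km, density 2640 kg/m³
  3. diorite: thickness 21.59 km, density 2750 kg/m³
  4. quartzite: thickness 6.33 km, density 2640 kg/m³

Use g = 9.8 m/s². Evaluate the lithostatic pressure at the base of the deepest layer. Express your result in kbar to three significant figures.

9.08 kbar

unconsolidated sand: 2020 kg/m³ × 9.8 m/s² × 1150 m = 2.277×10^7 Pa = 0.2277 kbar
serpentinite: 2640 kg/m³ × 9.8 m/s² × 5410 m = 1.400×10^8 Pa = 1.400 kbar
diorite: 2750 kg/m³ × 9.8 m/s² × 21590 m = 5.819×10^8 Pa = 5.819 kbar
quartzite: 2640 kg/m³ × 9.8 m/s² × 6330 m = 1.638×10^8 Pa = 1.638 kbar
Total = 0.2277 + 1.400 + 5.819 + 1.638 = 9.0835 kbar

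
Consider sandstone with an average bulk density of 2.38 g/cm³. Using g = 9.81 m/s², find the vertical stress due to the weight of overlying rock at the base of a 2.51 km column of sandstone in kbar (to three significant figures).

0.586 kbar

sandstone: 2380 kg/m³ × 9.81 m/s² × 2510 m = 5.860×10^7 Pa = 0.5860 kbar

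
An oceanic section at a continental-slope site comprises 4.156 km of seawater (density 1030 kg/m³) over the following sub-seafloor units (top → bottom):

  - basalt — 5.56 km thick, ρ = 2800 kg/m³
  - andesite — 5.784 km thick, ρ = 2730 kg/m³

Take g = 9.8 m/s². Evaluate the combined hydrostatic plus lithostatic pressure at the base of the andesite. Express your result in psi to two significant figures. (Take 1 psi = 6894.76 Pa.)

seawater: 1030 kg/m³ × 9.8 m/s² × 4156 m = 4.195×10^7 Pa = 6084 psi
basalt: 2800 kg/m³ × 9.8 m/s² × 5560 m = 1.526×10^8 Pa = 22128 psi
andesite: 2730 kg/m³ × 9.8 m/s² × 5784 m = 1.547×10^8 Pa = 22444 psi
Total = 6084 + 22128 + 22444 = 50656 psi

51000 psi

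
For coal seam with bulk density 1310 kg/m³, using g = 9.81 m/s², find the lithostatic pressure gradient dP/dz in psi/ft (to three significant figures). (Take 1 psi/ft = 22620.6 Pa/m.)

dP/dz = ρg = 1310 kg/m³ × 9.81 m/s² = 12851 Pa/m
= 12851 Pa/m × (1 psi/ft / 22621 Pa/m) = 0.56812 psi/ft

0.568 psi/ft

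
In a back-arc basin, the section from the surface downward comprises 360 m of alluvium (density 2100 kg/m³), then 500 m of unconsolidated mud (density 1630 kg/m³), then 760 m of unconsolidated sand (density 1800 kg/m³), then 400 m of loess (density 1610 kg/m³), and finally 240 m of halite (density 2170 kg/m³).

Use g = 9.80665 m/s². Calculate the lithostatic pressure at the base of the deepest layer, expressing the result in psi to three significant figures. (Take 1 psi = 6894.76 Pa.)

5840 psi

alluvium: 2100 kg/m³ × 9.80665 m/s² × 360 m = 7.414×10^6 Pa = 1075 psi
unconsolidated mud: 1630 kg/m³ × 9.80665 m/s² × 500 m = 7.992×10^6 Pa = 1159 psi
unconsolidated sand: 1800 kg/m³ × 9.80665 m/s² × 760 m = 1.342×10^7 Pa = 1946 psi
loess: 1610 kg/m³ × 9.80665 m/s² × 400 m = 6.315×10^6 Pa = 916.0 psi
halite: 2170 kg/m³ × 9.80665 m/s² × 240 m = 5.107×10^6 Pa = 740.8 psi
Total = 1075 + 1159 + 1946 + 916.0 + 740.8 = 5837.0 psi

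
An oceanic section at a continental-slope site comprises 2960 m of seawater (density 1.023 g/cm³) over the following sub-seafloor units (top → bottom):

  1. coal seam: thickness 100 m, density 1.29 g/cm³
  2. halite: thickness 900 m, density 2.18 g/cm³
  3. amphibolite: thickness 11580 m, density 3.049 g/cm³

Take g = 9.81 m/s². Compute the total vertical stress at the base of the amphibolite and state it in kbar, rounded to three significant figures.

seawater: 1023 kg/m³ × 9.81 m/s² × 2960 m = 2.971×10^7 Pa = 0.2971 kbar
coal seam: 1290 kg/m³ × 9.81 m/s² × 100 m = 1.265×10^6 Pa = 0.01265 kbar
halite: 2180 kg/m³ × 9.81 m/s² × 900 m = 1.925×10^7 Pa = 0.1925 kbar
amphibolite: 3049 kg/m³ × 9.81 m/s² × 11580 m = 3.464×10^8 Pa = 3.464 kbar
Total = 0.2971 + 0.01265 + 0.1925 + 3.464 = 3.9658 kbar

3.97 kbar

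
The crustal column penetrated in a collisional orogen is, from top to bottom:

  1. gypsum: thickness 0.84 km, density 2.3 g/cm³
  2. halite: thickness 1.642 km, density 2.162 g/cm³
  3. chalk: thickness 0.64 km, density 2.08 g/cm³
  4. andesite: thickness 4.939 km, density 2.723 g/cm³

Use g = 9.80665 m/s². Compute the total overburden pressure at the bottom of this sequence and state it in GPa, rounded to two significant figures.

gypsum: 2300 kg/m³ × 9.80665 m/s² × 840 m = 1.895×10^7 Pa = 0.01895 GPa
halite: 2162 kg/m³ × 9.80665 m/s² × 1642 m = 3.481×10^7 Pa = 0.03481 GPa
chalk: 2080 kg/m³ × 9.80665 m/s² × 640 m = 1.305×10^7 Pa = 0.01305 GPa
andesite: 2723 kg/m³ × 9.80665 m/s² × 4939 m = 1.319×10^8 Pa = 0.1319 GPa
Total = 0.01895 + 0.03481 + 0.01305 + 0.1319 = 0.19870 GPa

0.20 GPa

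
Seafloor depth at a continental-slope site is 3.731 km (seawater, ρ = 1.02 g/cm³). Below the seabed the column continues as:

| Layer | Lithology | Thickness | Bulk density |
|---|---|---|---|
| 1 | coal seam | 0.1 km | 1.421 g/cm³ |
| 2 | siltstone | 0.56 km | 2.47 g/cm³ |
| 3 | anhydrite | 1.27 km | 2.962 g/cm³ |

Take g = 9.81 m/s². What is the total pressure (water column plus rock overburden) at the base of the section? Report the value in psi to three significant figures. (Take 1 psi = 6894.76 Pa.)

seawater: 1020 kg/m³ × 9.81 m/s² × 3731 m = 3.733×10^7 Pa = 5415 psi
coal seam: 1421 kg/m³ × 9.81 m/s² × 100 m = 1.394×10^6 Pa = 202.2 psi
siltstone: 2470 kg/m³ × 9.81 m/s² × 560 m = 1.357×10^7 Pa = 1968 psi
anhydrite: 2962 kg/m³ × 9.81 m/s² × 1270 m = 3.690×10^7 Pa = 5352 psi
Total = 5415 + 202.2 + 1968 + 5352 = 12937 psi

12900 psi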